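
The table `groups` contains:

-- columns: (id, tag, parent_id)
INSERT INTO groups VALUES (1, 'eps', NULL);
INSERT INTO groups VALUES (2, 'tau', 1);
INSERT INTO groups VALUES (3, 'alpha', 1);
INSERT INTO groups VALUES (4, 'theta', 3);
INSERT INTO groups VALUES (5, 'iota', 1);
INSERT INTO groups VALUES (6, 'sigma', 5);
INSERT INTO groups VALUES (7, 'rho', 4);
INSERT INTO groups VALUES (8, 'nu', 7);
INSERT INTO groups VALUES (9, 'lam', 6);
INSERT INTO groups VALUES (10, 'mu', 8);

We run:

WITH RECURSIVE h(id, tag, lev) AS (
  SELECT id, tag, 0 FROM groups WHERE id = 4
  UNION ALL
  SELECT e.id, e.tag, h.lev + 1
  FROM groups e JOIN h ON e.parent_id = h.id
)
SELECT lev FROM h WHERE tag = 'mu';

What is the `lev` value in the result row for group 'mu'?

3

Base: id=4 (theta) at lev 0.
Iteration 1: rows with parent_id in {4} -> rho (id 7, lev 1).
Iteration 2: rows with parent_id in {7} -> nu (id 8, lev 2).
Iteration 3: rows with parent_id in {8} -> mu (id 10, lev 3).
Iteration 4: no rows with parent_id in {10}; recursion stops.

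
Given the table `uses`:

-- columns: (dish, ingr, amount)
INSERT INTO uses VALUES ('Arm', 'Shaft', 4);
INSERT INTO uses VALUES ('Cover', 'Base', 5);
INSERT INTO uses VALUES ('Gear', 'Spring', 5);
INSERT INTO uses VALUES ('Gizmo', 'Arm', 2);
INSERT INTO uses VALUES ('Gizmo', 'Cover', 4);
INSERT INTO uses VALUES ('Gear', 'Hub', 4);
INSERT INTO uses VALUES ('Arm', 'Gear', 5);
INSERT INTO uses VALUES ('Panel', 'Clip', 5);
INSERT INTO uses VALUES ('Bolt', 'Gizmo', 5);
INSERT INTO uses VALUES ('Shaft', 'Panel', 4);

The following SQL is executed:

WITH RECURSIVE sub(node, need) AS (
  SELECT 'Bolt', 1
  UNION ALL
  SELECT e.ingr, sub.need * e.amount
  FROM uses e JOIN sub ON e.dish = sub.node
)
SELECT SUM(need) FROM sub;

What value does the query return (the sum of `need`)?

1636

Base: (Bolt, need=1).
Iteration 1: components of {Bolt} -> Gizmo = 1*5 = 5.
Iteration 2: components of {Gizmo} -> Arm = 5*2 = 10, Cover = 5*4 = 20.
Iteration 3: components of {Arm,Cover} -> Base = 20*5 = 100, Gear = 10*5 = 50, Shaft = 10*4 = 40.
Iteration 4: components of {Base,Gear,Shaft} -> Hub = 50*4 = 200, Panel = 40*4 = 160, Spring = 50*5 = 250.
Iteration 5: components of {Hub,Panel,Spring} -> Clip = 160*5 = 800.
Iteration 6: no further components; recursion stops.
SUM(need) = 1 + 5 + 10 + 20 + 50 + 40 + 100 + 200 + 250 + 160 + 800 = 1636.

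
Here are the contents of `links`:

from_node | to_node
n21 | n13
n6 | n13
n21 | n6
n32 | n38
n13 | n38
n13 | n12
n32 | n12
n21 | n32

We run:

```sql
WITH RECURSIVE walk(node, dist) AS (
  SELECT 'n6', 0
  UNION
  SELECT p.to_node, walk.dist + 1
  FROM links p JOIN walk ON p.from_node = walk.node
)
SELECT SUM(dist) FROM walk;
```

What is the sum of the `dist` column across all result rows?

5

Base: (n6, dist=0).
Iteration 1: edges from {n6} -> (n13, dist=1).
Iteration 2: edges from {n13} -> (n12, dist=2), (n38, dist=2).
Iteration 3: no outgoing edges from {n12,n38}; recursion stops.
SUM(dist) = 0 + 1 + 2 + 2 = 5.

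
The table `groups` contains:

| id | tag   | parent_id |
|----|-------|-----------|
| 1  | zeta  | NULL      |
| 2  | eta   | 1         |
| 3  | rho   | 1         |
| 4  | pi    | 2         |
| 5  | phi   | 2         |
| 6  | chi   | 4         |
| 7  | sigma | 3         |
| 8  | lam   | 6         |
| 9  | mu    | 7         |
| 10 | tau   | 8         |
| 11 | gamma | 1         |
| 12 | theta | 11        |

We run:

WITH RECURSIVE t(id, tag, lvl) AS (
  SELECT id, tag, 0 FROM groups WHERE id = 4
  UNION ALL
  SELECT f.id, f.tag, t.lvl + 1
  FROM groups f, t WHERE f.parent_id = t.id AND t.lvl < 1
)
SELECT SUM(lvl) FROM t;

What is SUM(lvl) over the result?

1

Base: id=4 (pi) at lvl 0.
Iteration 1: rows with parent_id in {4} -> chi (id 6, lvl 1).
Iteration 2: lvl < 1 fails for all current rows; recursion stops.
SUM(lvl) = 0 + 1 = 1.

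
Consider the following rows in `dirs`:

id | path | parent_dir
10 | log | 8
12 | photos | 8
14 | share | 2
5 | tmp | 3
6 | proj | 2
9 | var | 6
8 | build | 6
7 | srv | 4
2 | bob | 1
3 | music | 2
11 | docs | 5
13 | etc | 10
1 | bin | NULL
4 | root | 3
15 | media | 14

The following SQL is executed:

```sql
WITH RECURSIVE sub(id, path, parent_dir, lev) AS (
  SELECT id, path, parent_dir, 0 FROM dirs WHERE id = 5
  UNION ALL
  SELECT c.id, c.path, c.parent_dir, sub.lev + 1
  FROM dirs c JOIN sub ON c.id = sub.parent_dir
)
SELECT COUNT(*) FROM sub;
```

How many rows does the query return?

4

Base: id=5 (tmp), parent_dir=3, lev 0.
Iteration 1: join on id=3 -> music (id 3, parent_dir=2, lev 1).
Iteration 2: join on id=2 -> bob (id 2, parent_dir=1, lev 2).
Iteration 3: join on id=1 -> bin (id 1, parent_dir=NULL, lev 3).
Iteration 4: parent_dir is NULL; no match; recursion stops.
Total rows emitted: 4.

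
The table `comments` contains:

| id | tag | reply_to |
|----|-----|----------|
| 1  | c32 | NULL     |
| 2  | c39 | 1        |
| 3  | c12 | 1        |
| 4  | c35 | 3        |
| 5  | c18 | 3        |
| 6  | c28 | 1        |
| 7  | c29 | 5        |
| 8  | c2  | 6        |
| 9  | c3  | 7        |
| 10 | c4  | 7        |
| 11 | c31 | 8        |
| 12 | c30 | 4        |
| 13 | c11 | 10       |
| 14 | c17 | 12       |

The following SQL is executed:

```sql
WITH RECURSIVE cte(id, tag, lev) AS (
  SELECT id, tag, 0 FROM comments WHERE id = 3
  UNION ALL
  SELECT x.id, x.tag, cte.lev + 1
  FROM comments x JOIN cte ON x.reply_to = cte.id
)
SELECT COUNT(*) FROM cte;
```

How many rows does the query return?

9

Base: id=3 (c12) at lev 0.
Iteration 1: rows with reply_to in {3} -> c35 (id 4, lev 1), c18 (id 5, lev 1).
Iteration 2: rows with reply_to in {4,5} -> c29 (id 7, lev 2), c30 (id 12, lev 2).
Iteration 3: rows with reply_to in {7,12} -> c3 (id 9, lev 3), c4 (id 10, lev 3), c17 (id 14, lev 3).
Iteration 4: rows with reply_to in {9,10,14} -> c11 (id 13, lev 4).
Iteration 5: no rows with reply_to in {13}; recursion stops.
Total rows emitted: 9.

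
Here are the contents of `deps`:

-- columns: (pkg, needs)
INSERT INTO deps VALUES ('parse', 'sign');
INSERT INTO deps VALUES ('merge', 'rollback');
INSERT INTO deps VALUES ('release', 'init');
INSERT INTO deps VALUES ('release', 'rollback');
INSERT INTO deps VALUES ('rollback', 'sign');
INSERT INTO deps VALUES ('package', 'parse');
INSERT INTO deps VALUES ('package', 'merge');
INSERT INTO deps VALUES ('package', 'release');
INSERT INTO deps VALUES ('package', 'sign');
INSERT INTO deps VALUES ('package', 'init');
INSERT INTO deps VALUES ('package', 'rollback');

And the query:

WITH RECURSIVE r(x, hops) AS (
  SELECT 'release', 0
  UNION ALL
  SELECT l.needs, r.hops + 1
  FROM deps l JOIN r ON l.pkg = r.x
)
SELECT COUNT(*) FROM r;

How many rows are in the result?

4

Base: (release, hops=0).
Iteration 1: edges from {release} -> (init, hops=1), (rollback, hops=1).
Iteration 2: edges from {init,rollback} -> (sign, hops=2).
Iteration 3: no outgoing edges from {sign}; recursion stops.
Total rows emitted: 4.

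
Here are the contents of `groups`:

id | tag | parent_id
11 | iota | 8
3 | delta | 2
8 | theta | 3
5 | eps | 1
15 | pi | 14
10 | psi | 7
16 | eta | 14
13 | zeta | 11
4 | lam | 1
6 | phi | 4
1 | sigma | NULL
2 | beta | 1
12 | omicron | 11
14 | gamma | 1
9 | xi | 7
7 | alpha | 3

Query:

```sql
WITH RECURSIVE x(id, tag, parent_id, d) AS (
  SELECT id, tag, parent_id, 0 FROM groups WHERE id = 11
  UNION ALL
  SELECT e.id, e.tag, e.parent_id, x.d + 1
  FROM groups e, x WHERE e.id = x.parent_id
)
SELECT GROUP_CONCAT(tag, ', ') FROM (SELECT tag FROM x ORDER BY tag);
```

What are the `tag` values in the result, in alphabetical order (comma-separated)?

beta, delta, iota, sigma, theta

Base: id=11 (iota), parent_id=8, d 0.
Iteration 1: join on id=8 -> theta (id 8, parent_id=3, d 1).
Iteration 2: join on id=3 -> delta (id 3, parent_id=2, d 2).
Iteration 3: join on id=2 -> beta (id 2, parent_id=1, d 3).
Iteration 4: join on id=1 -> sigma (id 1, parent_id=NULL, d 4).
Iteration 5: parent_id is NULL; no match; recursion stops.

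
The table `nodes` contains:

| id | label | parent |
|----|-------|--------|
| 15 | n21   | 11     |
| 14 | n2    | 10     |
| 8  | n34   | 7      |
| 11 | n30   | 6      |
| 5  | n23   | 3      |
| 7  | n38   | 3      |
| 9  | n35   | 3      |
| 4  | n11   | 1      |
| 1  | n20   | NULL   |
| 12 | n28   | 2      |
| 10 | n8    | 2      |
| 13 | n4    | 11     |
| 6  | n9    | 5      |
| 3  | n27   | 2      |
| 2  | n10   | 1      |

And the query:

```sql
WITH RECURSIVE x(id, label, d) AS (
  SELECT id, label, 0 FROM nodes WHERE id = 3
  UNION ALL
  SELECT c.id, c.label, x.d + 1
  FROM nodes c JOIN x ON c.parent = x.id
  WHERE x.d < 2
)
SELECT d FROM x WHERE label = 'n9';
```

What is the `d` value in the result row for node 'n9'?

Base: id=3 (n27) at d 0.
Iteration 1: rows with parent in {3} -> n23 (id 5, d 1), n38 (id 7, d 1), n35 (id 9, d 1).
Iteration 2: rows with parent in {5,7,9} -> n9 (id 6, d 2), n34 (id 8, d 2).
Iteration 3: d < 2 fails for all current rows; recursion stops.

2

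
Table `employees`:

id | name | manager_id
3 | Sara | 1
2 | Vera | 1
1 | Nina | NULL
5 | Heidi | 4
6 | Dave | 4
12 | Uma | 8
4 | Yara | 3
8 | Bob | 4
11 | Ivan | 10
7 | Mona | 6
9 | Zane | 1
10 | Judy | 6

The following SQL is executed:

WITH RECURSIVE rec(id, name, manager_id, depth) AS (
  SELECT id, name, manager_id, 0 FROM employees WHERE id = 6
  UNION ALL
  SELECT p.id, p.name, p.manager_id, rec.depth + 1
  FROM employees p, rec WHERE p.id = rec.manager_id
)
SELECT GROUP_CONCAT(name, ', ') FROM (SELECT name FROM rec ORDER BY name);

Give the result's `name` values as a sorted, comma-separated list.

Dave, Nina, Sara, Yara

Base: id=6 (Dave), manager_id=4, depth 0.
Iteration 1: join on id=4 -> Yara (id 4, manager_id=3, depth 1).
Iteration 2: join on id=3 -> Sara (id 3, manager_id=1, depth 2).
Iteration 3: join on id=1 -> Nina (id 1, manager_id=NULL, depth 3).
Iteration 4: manager_id is NULL; no match; recursion stops.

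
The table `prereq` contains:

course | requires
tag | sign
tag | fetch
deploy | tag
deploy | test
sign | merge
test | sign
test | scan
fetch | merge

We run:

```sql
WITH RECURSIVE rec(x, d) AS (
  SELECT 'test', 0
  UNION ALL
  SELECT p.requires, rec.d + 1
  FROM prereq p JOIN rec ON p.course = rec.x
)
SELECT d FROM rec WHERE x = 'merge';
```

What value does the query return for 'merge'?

Base: (test, d=0).
Iteration 1: edges from {test} -> (scan, d=1), (sign, d=1).
Iteration 2: edges from {scan,sign} -> (merge, d=2).
Iteration 3: no outgoing edges from {merge}; recursion stops.

2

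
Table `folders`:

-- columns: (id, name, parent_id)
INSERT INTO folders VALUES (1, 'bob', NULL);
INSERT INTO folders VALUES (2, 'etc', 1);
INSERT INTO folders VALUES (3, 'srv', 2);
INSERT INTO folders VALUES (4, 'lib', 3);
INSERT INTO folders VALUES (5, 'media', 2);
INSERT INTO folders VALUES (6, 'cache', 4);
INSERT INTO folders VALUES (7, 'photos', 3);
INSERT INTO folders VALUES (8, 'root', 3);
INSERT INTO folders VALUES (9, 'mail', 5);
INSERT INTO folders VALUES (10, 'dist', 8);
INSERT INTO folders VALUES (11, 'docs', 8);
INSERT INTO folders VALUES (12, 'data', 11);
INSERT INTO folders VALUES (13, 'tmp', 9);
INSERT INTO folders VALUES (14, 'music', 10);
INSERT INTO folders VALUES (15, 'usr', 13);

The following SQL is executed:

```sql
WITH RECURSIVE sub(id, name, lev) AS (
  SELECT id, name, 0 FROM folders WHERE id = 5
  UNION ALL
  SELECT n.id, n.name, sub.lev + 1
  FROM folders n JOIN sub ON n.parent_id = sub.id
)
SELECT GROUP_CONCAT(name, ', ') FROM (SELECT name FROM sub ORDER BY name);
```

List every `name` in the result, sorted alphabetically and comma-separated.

Base: id=5 (media) at lev 0.
Iteration 1: rows with parent_id in {5} -> mail (id 9, lev 1).
Iteration 2: rows with parent_id in {9} -> tmp (id 13, lev 2).
Iteration 3: rows with parent_id in {13} -> usr (id 15, lev 3).
Iteration 4: no rows with parent_id in {15}; recursion stops.

mail, media, tmp, usr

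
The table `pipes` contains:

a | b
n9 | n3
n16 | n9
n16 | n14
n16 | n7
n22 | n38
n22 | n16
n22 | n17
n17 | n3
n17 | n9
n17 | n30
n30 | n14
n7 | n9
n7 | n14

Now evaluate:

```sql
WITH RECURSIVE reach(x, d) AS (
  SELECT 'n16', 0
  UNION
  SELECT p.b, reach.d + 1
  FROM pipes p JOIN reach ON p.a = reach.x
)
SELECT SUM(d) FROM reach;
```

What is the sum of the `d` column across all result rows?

Base: (n16, d=0).
Iteration 1: edges from {n16} -> (n14, d=1), (n7, d=1), (n9, d=1).
Iteration 2: edges from {n14,n7,n9} -> (n14, d=2), (n3, d=2), (n9, d=2).
Iteration 3: edges from {n14,n3,n9} -> (n3, d=3).
Iteration 4: no outgoing edges from {n3}; recursion stops.
SUM(d) = 0 + 1 + 1 + 1 + 2 + 2 + 2 + 3 = 12.

12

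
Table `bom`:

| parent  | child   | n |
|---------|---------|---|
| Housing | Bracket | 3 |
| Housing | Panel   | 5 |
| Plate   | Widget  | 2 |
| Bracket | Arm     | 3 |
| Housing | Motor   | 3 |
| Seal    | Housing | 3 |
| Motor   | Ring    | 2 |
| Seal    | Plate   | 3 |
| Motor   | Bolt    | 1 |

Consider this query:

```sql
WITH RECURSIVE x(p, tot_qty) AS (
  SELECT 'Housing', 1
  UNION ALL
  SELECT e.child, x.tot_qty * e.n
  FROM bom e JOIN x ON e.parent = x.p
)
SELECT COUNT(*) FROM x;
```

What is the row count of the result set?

Base: (Housing, tot_qty=1).
Iteration 1: components of {Housing} -> Bracket = 1*3 = 3, Motor = 1*3 = 3, Panel = 1*5 = 5.
Iteration 2: components of {Bracket,Motor,Panel} -> Arm = 3*3 = 9, Bolt = 3*1 = 3, Ring = 3*2 = 6.
Iteration 3: no further components; recursion stops.
Total rows emitted: 7.

7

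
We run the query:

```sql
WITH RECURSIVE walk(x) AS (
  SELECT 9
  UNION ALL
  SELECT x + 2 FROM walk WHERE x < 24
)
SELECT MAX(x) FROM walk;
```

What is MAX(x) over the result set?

Base: x=9.
Iteration 1: 9 < 24 holds -> x = 9 + 2 = 11.
Iteration 2: 11 < 24 holds -> x = 11 + 2 = 13.
Iteration 3: 13 < 24 holds -> x = 13 + 2 = 15.
Iteration 4: 15 < 24 holds -> x = 15 + 2 = 17.
Iteration 5: 17 < 24 holds -> x = 17 + 2 = 19.
Iteration 6: 19 < 24 holds -> x = 19 + 2 = 21.
Iteration 7: 21 < 24 holds -> x = 21 + 2 = 23.
Iteration 8: 23 < 24 holds -> x = 23 + 2 = 25.
Iteration 9: 25 < 24 fails; recursion stops.
x values: 9, 11, 13, 15, 17, 19, 21, 23, 25; the maximum is 25.

25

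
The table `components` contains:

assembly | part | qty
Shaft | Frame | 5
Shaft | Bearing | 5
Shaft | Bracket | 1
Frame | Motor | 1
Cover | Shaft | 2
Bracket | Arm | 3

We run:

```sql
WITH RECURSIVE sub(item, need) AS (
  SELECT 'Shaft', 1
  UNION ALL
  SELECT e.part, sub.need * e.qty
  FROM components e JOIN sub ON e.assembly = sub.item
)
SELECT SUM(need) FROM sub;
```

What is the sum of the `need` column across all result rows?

Base: (Shaft, need=1).
Iteration 1: components of {Shaft} -> Bearing = 1*5 = 5, Bracket = 1*1 = 1, Frame = 1*5 = 5.
Iteration 2: components of {Bearing,Bracket,Frame} -> Arm = 1*3 = 3, Motor = 5*1 = 5.
Iteration 3: no further components; recursion stops.
SUM(need) = 1 + 1 + 5 + 5 + 3 + 5 = 20.

20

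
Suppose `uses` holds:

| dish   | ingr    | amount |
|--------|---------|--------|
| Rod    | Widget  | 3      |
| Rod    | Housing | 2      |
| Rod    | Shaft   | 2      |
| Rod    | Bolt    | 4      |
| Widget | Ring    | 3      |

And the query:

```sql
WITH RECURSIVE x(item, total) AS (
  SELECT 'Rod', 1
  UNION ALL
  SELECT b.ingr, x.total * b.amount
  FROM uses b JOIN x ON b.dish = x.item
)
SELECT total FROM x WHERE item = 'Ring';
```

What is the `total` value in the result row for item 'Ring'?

Base: (Rod, total=1).
Iteration 1: components of {Rod} -> Bolt = 1*4 = 4, Housing = 1*2 = 2, Shaft = 1*2 = 2, Widget = 1*3 = 3.
Iteration 2: components of {Bolt,Housing,Shaft,Widget} -> Ring = 3*3 = 9.
Iteration 3: no further components; recursion stops.

9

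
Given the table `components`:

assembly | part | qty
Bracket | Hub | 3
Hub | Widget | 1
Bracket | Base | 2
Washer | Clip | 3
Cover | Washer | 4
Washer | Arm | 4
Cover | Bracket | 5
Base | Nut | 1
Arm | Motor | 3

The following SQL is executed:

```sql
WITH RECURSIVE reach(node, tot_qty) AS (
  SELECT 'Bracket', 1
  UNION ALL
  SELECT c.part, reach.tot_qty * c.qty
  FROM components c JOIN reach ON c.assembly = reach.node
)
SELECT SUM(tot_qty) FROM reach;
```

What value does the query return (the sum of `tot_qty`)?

Base: (Bracket, tot_qty=1).
Iteration 1: components of {Bracket} -> Base = 1*2 = 2, Hub = 1*3 = 3.
Iteration 2: components of {Base,Hub} -> Nut = 2*1 = 2, Widget = 3*1 = 3.
Iteration 3: no further components; recursion stops.
SUM(tot_qty) = 1 + 3 + 2 + 3 + 2 = 11.

11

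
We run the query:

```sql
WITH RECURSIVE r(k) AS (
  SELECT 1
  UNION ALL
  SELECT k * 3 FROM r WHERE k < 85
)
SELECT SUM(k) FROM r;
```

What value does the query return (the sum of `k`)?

364

Base: k=1.
Iteration 1: 1 < 85 holds -> k = 1 * 3 = 3.
Iteration 2: 3 < 85 holds -> k = 3 * 3 = 9.
Iteration 3: 9 < 85 holds -> k = 9 * 3 = 27.
Iteration 4: 27 < 85 holds -> k = 27 * 3 = 81.
Iteration 5: 81 < 85 holds -> k = 81 * 3 = 243.
Iteration 6: 243 < 85 fails; recursion stops.
SUM(k) = 1 + 3 + 9 + 27 + 81 + 243 = 364.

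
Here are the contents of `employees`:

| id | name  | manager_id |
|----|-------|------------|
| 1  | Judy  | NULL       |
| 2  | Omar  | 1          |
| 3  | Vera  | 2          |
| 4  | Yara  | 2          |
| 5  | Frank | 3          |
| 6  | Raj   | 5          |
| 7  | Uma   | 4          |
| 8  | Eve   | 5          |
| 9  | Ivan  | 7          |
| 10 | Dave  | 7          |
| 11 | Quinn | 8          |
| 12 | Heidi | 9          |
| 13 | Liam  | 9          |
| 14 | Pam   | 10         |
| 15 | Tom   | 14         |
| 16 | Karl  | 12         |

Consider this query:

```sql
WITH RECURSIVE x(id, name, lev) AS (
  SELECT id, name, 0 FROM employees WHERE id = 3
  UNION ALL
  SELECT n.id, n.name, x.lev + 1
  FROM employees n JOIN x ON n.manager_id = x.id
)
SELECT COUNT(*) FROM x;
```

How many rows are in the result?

Base: id=3 (Vera) at lev 0.
Iteration 1: rows with manager_id in {3} -> Frank (id 5, lev 1).
Iteration 2: rows with manager_id in {5} -> Raj (id 6, lev 2), Eve (id 8, lev 2).
Iteration 3: rows with manager_id in {6,8} -> Quinn (id 11, lev 3).
Iteration 4: no rows with manager_id in {11}; recursion stops.
Total rows emitted: 5.

5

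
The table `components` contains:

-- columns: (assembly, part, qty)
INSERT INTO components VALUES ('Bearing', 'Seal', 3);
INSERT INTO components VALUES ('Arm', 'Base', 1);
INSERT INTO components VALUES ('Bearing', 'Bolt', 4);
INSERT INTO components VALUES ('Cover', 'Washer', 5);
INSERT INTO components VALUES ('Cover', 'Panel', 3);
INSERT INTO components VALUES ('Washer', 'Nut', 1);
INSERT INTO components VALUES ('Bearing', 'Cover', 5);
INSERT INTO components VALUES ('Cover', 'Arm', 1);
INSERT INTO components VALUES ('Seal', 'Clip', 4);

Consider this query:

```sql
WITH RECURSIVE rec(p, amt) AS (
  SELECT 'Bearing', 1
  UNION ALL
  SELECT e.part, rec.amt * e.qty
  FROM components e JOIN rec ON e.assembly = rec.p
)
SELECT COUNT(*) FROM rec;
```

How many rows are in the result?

10

Base: (Bearing, amt=1).
Iteration 1: components of {Bearing} -> Bolt = 1*4 = 4, Cover = 1*5 = 5, Seal = 1*3 = 3.
Iteration 2: components of {Bolt,Cover,Seal} -> Arm = 5*1 = 5, Clip = 3*4 = 12, Panel = 5*3 = 15, Washer = 5*5 = 25.
Iteration 3: components of {Arm,Clip,Panel,Washer} -> Base = 5*1 = 5, Nut = 25*1 = 25.
Iteration 4: no further components; recursion stops.
Total rows emitted: 10.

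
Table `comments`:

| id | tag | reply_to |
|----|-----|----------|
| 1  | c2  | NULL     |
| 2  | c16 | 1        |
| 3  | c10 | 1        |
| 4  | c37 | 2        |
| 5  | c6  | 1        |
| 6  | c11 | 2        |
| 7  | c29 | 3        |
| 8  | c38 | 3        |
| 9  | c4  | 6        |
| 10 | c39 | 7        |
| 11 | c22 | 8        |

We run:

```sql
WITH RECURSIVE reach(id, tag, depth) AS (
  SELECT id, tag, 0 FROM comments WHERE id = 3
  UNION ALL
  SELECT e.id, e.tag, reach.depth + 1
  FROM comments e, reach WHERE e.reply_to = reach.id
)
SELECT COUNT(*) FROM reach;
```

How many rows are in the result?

Base: id=3 (c10) at depth 0.
Iteration 1: rows with reply_to in {3} -> c29 (id 7, depth 1), c38 (id 8, depth 1).
Iteration 2: rows with reply_to in {7,8} -> c39 (id 10, depth 2), c22 (id 11, depth 2).
Iteration 3: no rows with reply_to in {10,11}; recursion stops.
Total rows emitted: 5.

5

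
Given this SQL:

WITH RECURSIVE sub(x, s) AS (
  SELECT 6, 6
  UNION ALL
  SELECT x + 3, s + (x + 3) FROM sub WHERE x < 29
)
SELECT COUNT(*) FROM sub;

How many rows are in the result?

9

Base: x=6, s=6.
Iteration 1: 6 < 29 holds -> x = 6 + 3 = 9, s = 6 + 9 = 15.
Iteration 2: 9 < 29 holds -> x = 9 + 3 = 12, s = 15 + 12 = 27.
Iteration 3: 12 < 29 holds -> x = 12 + 3 = 15, s = 27 + 15 = 42.
Iteration 4: 15 < 29 holds -> x = 15 + 3 = 18, s = 42 + 18 = 60.
Iteration 5: 18 < 29 holds -> x = 18 + 3 = 21, s = 60 + 21 = 81.
Iteration 6: 21 < 29 holds -> x = 21 + 3 = 24, s = 81 + 24 = 105.
Iteration 7: 24 < 29 holds -> x = 24 + 3 = 27, s = 105 + 27 = 132.
Iteration 8: 27 < 29 holds -> x = 27 + 3 = 30, s = 132 + 30 = 162.
Iteration 9: 30 < 29 fails; recursion stops.
Total rows emitted: 9.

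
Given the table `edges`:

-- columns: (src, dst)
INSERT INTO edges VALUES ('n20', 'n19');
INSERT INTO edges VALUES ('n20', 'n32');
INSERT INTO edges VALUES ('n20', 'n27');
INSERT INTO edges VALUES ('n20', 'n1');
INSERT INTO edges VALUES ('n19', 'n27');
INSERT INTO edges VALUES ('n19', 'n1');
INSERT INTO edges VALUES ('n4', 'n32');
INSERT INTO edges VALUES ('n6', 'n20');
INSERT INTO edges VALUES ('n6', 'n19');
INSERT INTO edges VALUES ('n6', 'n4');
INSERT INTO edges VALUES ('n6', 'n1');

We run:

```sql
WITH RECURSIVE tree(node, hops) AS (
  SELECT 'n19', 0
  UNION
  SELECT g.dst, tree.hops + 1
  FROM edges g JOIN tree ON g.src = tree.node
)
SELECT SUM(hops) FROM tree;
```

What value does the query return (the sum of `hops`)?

Base: (n19, hops=0).
Iteration 1: edges from {n19} -> (n1, hops=1), (n27, hops=1).
Iteration 2: no outgoing edges from {n1,n27}; recursion stops.
SUM(hops) = 0 + 1 + 1 = 2.

2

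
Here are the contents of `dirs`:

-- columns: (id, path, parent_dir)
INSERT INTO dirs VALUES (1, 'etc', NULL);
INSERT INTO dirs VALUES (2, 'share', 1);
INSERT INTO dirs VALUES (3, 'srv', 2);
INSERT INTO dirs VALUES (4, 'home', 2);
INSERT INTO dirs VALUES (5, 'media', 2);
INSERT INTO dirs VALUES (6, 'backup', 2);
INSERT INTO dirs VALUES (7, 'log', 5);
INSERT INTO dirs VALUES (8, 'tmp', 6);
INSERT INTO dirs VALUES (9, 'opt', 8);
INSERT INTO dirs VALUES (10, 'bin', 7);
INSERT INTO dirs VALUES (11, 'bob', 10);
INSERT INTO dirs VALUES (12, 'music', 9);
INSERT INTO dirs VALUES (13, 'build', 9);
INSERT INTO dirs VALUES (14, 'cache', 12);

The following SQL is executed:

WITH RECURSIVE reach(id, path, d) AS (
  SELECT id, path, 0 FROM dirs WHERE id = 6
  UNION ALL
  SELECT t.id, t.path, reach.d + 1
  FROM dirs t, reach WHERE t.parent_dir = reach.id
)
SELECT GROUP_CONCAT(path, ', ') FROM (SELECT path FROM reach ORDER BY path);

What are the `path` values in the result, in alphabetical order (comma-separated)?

Base: id=6 (backup) at d 0.
Iteration 1: rows with parent_dir in {6} -> tmp (id 8, d 1).
Iteration 2: rows with parent_dir in {8} -> opt (id 9, d 2).
Iteration 3: rows with parent_dir in {9} -> music (id 12, d 3), build (id 13, d 3).
Iteration 4: rows with parent_dir in {12,13} -> cache (id 14, d 4).
Iteration 5: no rows with parent_dir in {14}; recursion stops.

backup, build, cache, music, opt, tmp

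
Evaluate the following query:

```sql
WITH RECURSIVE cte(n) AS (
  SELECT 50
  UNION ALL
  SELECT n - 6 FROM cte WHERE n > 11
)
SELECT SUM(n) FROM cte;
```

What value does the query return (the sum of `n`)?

232

Base: n=50.
Iteration 1: 50 > 11 holds -> n = 50 - 6 = 44.
Iteration 2: 44 > 11 holds -> n = 44 - 6 = 38.
Iteration 3: 38 > 11 holds -> n = 38 - 6 = 32.
Iteration 4: 32 > 11 holds -> n = 32 - 6 = 26.
Iteration 5: 26 > 11 holds -> n = 26 - 6 = 20.
Iteration 6: 20 > 11 holds -> n = 20 - 6 = 14.
Iteration 7: 14 > 11 holds -> n = 14 - 6 = 8.
Iteration 8: 8 > 11 fails; recursion stops.
SUM(n) = 50 + 44 + 38 + 32 + 26 + 20 + 14 + 8 = 232.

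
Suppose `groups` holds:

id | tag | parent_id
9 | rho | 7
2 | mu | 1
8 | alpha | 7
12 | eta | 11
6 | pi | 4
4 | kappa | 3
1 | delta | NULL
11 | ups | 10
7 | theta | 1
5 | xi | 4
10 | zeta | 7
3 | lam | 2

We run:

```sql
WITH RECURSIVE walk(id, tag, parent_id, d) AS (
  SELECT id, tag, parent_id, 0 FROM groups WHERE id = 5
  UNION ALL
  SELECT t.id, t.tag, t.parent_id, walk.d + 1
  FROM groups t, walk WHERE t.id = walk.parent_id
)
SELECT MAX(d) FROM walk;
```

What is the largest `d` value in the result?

Base: id=5 (xi), parent_id=4, d 0.
Iteration 1: join on id=4 -> kappa (id 4, parent_id=3, d 1).
Iteration 2: join on id=3 -> lam (id 3, parent_id=2, d 2).
Iteration 3: join on id=2 -> mu (id 2, parent_id=1, d 3).
Iteration 4: join on id=1 -> delta (id 1, parent_id=NULL, d 4).
Iteration 5: parent_id is NULL; no match; recursion stops.
d values: 0, 1, 2, 3, 4; the maximum is 4.

4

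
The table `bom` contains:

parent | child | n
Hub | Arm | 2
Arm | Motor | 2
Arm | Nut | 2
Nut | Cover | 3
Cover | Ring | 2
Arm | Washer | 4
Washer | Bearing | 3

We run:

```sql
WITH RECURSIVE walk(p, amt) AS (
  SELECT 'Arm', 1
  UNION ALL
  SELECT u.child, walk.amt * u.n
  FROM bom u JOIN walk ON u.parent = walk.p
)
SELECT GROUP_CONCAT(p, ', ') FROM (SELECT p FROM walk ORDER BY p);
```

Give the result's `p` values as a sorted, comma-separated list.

Arm, Bearing, Cover, Motor, Nut, Ring, Washer

Base: (Arm, amt=1).
Iteration 1: components of {Arm} -> Motor = 1*2 = 2, Nut = 1*2 = 2, Washer = 1*4 = 4.
Iteration 2: components of {Motor,Nut,Washer} -> Bearing = 4*3 = 12, Cover = 2*3 = 6.
Iteration 3: components of {Bearing,Cover} -> Ring = 6*2 = 12.
Iteration 4: no further components; recursion stops.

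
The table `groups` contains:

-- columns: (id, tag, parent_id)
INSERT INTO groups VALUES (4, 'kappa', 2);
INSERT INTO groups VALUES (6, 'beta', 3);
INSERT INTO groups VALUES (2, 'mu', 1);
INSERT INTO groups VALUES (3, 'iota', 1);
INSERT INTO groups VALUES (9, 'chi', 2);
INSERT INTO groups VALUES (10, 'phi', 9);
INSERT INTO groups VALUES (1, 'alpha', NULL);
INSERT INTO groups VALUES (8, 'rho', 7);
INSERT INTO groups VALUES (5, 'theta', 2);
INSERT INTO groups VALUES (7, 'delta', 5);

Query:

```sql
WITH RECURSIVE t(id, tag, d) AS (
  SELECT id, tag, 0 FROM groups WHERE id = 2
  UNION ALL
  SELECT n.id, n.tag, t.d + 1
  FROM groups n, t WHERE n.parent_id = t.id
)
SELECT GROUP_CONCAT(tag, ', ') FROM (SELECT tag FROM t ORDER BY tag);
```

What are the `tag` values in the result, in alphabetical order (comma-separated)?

chi, delta, kappa, mu, phi, rho, theta

Base: id=2 (mu) at d 0.
Iteration 1: rows with parent_id in {2} -> kappa (id 4, d 1), theta (id 5, d 1), chi (id 9, d 1).
Iteration 2: rows with parent_id in {4,5,9} -> delta (id 7, d 2), phi (id 10, d 2).
Iteration 3: rows with parent_id in {7,10} -> rho (id 8, d 3).
Iteration 4: no rows with parent_id in {8}; recursion stops.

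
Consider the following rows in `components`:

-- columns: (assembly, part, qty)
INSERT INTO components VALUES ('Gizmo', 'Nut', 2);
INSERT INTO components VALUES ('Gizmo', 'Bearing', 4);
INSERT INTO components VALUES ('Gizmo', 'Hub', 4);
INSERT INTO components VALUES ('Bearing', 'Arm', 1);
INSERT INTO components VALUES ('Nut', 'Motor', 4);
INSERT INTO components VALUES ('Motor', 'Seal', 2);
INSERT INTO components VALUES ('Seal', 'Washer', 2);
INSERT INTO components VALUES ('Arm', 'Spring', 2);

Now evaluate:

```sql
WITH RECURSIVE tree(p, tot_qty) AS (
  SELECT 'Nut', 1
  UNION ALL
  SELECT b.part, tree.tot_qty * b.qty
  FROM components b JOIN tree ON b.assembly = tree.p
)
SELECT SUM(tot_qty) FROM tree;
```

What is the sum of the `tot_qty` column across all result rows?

29

Base: (Nut, tot_qty=1).
Iteration 1: components of {Nut} -> Motor = 1*4 = 4.
Iteration 2: components of {Motor} -> Seal = 4*2 = 8.
Iteration 3: components of {Seal} -> Washer = 8*2 = 16.
Iteration 4: no further components; recursion stops.
SUM(tot_qty) = 1 + 4 + 8 + 16 = 29.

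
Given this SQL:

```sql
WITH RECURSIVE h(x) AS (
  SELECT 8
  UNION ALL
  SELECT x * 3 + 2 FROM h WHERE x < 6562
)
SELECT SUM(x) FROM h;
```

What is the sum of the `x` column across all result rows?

Base: x=8.
Iteration 1: 8 < 6562 holds -> x = 8 * 3 + 2 = 26.
Iteration 2: 26 < 6562 holds -> x = 26 * 3 + 2 = 80.
Iteration 3: 80 < 6562 holds -> x = 80 * 3 + 2 = 242.
Iteration 4: 242 < 6562 holds -> x = 242 * 3 + 2 = 728.
Iteration 5: 728 < 6562 holds -> x = 728 * 3 + 2 = 2186.
Iteration 6: 2186 < 6562 holds -> x = 2186 * 3 + 2 = 6560.
Iteration 7: 6560 < 6562 holds -> x = 6560 * 3 + 2 = 19682.
Iteration 8: 19682 < 6562 fails; recursion stops.
SUM(x) = 8 + 26 + 80 + 242 + 728 + 2186 + 6560 + 19682 = 29512.

29512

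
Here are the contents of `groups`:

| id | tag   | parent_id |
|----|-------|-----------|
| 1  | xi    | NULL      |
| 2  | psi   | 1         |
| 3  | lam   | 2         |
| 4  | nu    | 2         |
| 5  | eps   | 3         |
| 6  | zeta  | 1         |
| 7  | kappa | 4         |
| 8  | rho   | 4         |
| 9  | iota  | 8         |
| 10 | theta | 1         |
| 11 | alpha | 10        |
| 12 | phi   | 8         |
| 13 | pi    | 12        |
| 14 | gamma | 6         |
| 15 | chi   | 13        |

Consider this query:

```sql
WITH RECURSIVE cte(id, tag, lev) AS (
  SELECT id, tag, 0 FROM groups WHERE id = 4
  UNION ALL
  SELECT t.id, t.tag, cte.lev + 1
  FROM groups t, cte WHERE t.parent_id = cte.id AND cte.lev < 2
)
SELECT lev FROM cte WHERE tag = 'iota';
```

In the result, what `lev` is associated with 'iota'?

2

Base: id=4 (nu) at lev 0.
Iteration 1: rows with parent_id in {4} -> kappa (id 7, lev 1), rho (id 8, lev 1).
Iteration 2: rows with parent_id in {7,8} -> iota (id 9, lev 2), phi (id 12, lev 2).
Iteration 3: lev < 2 fails for all current rows; recursion stops.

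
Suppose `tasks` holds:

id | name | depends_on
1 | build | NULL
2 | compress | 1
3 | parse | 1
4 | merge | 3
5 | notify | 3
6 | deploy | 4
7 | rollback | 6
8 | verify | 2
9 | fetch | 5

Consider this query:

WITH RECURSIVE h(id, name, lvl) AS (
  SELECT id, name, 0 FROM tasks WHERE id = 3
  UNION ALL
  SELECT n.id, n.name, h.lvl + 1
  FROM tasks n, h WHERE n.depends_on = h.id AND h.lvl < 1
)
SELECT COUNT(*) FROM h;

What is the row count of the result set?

3

Base: id=3 (parse) at lvl 0.
Iteration 1: rows with depends_on in {3} -> merge (id 4, lvl 1), notify (id 5, lvl 1).
Iteration 2: lvl < 1 fails for all current rows; recursion stops.
Total rows emitted: 3.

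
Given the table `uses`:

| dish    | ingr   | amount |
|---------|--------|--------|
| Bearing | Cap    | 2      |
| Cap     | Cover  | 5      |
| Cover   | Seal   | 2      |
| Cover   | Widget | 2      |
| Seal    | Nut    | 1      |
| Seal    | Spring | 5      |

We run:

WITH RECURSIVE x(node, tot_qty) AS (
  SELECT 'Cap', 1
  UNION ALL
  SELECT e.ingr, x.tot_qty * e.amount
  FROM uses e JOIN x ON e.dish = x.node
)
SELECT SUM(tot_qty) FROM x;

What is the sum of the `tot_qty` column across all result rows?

Base: (Cap, tot_qty=1).
Iteration 1: components of {Cap} -> Cover = 1*5 = 5.
Iteration 2: components of {Cover} -> Seal = 5*2 = 10, Widget = 5*2 = 10.
Iteration 3: components of {Seal,Widget} -> Nut = 10*1 = 10, Spring = 10*5 = 50.
Iteration 4: no further components; recursion stops.
SUM(tot_qty) = 1 + 5 + 10 + 10 + 10 + 50 = 86.

86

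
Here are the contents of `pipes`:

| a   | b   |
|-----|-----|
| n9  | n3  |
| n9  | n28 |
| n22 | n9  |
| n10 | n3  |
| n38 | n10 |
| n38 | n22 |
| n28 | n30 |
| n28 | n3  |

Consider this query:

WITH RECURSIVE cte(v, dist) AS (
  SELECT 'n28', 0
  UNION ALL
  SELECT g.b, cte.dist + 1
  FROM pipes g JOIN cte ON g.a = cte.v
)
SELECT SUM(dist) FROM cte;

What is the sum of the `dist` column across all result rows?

2

Base: (n28, dist=0).
Iteration 1: edges from {n28} -> (n3, dist=1), (n30, dist=1).
Iteration 2: no outgoing edges from {n3,n30}; recursion stops.
SUM(dist) = 0 + 1 + 1 = 2.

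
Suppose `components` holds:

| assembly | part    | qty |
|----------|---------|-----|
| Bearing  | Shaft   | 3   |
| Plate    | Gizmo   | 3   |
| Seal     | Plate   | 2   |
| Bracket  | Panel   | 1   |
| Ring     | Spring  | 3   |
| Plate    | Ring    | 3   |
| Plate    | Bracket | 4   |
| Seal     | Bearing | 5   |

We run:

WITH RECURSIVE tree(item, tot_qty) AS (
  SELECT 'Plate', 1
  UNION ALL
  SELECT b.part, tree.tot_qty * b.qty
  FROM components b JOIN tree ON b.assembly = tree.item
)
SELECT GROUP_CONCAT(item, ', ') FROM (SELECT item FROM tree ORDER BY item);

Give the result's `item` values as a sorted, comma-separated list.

Bracket, Gizmo, Panel, Plate, Ring, Spring

Base: (Plate, tot_qty=1).
Iteration 1: components of {Plate} -> Bracket = 1*4 = 4, Gizmo = 1*3 = 3, Ring = 1*3 = 3.
Iteration 2: components of {Bracket,Gizmo,Ring} -> Panel = 4*1 = 4, Spring = 3*3 = 9.
Iteration 3: no further components; recursion stops.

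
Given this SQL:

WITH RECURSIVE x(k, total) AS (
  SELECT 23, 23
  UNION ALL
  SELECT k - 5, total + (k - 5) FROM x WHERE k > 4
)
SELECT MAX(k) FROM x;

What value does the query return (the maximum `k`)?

Base: k=23, total=23.
Iteration 1: 23 > 4 holds -> k = 23 - 5 = 18, total = 23 + 18 = 41.
Iteration 2: 18 > 4 holds -> k = 18 - 5 = 13, total = 41 + 13 = 54.
Iteration 3: 13 > 4 holds -> k = 13 - 5 = 8, total = 54 + 8 = 62.
Iteration 4: 8 > 4 holds -> k = 8 - 5 = 3, total = 62 + 3 = 65.
Iteration 5: 3 > 4 fails; recursion stops.
k values: 23, 18, 13, 8, 3; the maximum is 23.

23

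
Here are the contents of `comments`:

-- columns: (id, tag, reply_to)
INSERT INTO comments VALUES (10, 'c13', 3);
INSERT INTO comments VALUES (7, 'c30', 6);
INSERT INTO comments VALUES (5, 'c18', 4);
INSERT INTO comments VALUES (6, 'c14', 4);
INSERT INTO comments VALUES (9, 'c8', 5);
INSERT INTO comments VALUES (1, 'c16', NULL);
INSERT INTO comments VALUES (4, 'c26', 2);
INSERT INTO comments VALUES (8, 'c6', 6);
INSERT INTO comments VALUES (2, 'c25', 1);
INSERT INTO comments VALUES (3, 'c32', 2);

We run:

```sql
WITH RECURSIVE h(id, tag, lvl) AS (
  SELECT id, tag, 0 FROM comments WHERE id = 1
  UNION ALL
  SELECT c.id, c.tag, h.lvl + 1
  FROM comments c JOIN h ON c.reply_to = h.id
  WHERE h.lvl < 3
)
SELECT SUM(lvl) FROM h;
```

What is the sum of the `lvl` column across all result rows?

14

Base: id=1 (c16) at lvl 0.
Iteration 1: rows with reply_to in {1} -> c25 (id 2, lvl 1).
Iteration 2: rows with reply_to in {2} -> c32 (id 3, lvl 2), c26 (id 4, lvl 2).
Iteration 3: rows with reply_to in {3,4} -> c18 (id 5, lvl 3), c14 (id 6, lvl 3), c13 (id 10, lvl 3).
Iteration 4: lvl < 3 fails for all current rows; recursion stops.
SUM(lvl) = 0 + 1 + 2 + 2 + 3 + 3 + 3 = 14.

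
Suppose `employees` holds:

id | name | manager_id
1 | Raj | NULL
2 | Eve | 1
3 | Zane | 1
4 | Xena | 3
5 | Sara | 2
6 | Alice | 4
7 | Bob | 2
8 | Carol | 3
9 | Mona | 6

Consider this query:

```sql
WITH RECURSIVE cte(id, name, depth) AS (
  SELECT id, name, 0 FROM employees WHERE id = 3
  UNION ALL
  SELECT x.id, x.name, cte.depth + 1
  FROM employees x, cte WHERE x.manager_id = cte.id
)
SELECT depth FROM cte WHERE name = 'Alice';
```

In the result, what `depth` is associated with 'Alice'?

2

Base: id=3 (Zane) at depth 0.
Iteration 1: rows with manager_id in {3} -> Xena (id 4, depth 1), Carol (id 8, depth 1).
Iteration 2: rows with manager_id in {4,8} -> Alice (id 6, depth 2).
Iteration 3: rows with manager_id in {6} -> Mona (id 9, depth 3).
Iteration 4: no rows with manager_id in {9}; recursion stops.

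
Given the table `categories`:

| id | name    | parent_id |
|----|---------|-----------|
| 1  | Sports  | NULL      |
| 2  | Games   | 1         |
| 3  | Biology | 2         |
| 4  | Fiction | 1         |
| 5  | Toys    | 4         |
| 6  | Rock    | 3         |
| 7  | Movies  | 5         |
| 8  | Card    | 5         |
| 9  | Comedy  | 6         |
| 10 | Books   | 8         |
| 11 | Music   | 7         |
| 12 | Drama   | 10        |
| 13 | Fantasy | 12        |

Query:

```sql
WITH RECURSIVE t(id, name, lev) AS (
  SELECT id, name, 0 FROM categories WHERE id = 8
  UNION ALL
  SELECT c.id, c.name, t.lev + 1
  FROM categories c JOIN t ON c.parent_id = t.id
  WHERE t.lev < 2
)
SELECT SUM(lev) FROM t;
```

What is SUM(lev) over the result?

Base: id=8 (Card) at lev 0.
Iteration 1: rows with parent_id in {8} -> Books (id 10, lev 1).
Iteration 2: rows with parent_id in {10} -> Drama (id 12, lev 2).
Iteration 3: lev < 2 fails for all current rows; recursion stops.
SUM(lev) = 0 + 1 + 2 = 3.

3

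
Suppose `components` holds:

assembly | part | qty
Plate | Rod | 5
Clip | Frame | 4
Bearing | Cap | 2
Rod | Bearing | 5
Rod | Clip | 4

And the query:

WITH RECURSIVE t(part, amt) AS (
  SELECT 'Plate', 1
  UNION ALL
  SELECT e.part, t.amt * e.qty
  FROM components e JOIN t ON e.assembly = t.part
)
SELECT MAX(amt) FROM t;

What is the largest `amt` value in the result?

Base: (Plate, amt=1).
Iteration 1: components of {Plate} -> Rod = 1*5 = 5.
Iteration 2: components of {Rod} -> Bearing = 5*5 = 25, Clip = 5*4 = 20.
Iteration 3: components of {Bearing,Clip} -> Cap = 25*2 = 50, Frame = 20*4 = 80.
Iteration 4: no further components; recursion stops.
amt values: 1, 5, 25, 20, 50, 80; the maximum is 80.

80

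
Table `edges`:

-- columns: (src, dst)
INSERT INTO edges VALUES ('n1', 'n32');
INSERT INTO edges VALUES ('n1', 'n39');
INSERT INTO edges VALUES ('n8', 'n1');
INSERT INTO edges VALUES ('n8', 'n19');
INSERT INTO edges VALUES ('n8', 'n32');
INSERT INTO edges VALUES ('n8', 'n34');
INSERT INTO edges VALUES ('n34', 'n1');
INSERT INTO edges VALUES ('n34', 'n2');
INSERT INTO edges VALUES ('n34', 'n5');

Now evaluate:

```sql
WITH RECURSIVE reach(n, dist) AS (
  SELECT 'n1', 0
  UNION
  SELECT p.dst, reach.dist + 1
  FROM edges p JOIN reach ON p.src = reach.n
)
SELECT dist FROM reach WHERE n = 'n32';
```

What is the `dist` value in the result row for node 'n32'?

1

Base: (n1, dist=0).
Iteration 1: edges from {n1} -> (n32, dist=1), (n39, dist=1).
Iteration 2: no outgoing edges from {n32,n39}; recursion stops.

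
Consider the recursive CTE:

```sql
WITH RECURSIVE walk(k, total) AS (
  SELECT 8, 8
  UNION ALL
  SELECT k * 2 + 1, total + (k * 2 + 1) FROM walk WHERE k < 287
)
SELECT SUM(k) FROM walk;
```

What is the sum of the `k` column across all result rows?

Base: k=8, total=8.
Iteration 1: 8 < 287 holds -> k = 8 * 2 + 1 = 17, total = 8 + 17 = 25.
Iteration 2: 17 < 287 holds -> k = 17 * 2 + 1 = 35, total = 25 + 35 = 60.
Iteration 3: 35 < 287 holds -> k = 35 * 2 + 1 = 71, total = 60 + 71 = 131.
Iteration 4: 71 < 287 holds -> k = 71 * 2 + 1 = 143, total = 131 + 143 = 274.
Iteration 5: 143 < 287 holds -> k = 143 * 2 + 1 = 287, total = 274 + 287 = 561.
Iteration 6: 287 < 287 fails; recursion stops.
SUM(k) = 8 + 17 + 35 + 71 + 143 + 287 = 561.

561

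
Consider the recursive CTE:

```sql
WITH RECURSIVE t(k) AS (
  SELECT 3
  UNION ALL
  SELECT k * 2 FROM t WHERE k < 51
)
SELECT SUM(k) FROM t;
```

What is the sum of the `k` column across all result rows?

189

Base: k=3.
Iteration 1: 3 < 51 holds -> k = 3 * 2 = 6.
Iteration 2: 6 < 51 holds -> k = 6 * 2 = 12.
Iteration 3: 12 < 51 holds -> k = 12 * 2 = 24.
Iteration 4: 24 < 51 holds -> k = 24 * 2 = 48.
Iteration 5: 48 < 51 holds -> k = 48 * 2 = 96.
Iteration 6: 96 < 51 fails; recursion stops.
SUM(k) = 3 + 6 + 12 + 24 + 48 + 96 = 189.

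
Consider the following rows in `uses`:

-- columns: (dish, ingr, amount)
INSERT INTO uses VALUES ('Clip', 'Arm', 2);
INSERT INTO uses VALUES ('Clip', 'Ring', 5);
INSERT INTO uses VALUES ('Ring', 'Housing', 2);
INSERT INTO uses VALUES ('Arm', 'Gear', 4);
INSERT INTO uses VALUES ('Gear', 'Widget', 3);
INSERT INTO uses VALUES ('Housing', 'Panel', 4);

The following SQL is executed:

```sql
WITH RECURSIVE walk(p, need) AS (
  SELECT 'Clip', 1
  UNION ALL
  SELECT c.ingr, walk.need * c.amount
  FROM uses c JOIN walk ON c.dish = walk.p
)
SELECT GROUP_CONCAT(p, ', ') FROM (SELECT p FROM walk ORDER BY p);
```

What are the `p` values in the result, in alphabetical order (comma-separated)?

Base: (Clip, need=1).
Iteration 1: components of {Clip} -> Arm = 1*2 = 2, Ring = 1*5 = 5.
Iteration 2: components of {Arm,Ring} -> Gear = 2*4 = 8, Housing = 5*2 = 10.
Iteration 3: components of {Gear,Housing} -> Panel = 10*4 = 40, Widget = 8*3 = 24.
Iteration 4: no further components; recursion stops.

Arm, Clip, Gear, Housing, Panel, Ring, Widget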